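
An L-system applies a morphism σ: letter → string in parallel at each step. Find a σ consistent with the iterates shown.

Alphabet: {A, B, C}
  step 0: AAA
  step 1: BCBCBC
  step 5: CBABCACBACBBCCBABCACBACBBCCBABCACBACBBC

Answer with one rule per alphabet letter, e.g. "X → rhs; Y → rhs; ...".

  step 0 ⇒ step 1: AAA ⇒ BC·BC·BC
    A ↦ BC
    B ↦ CB  (constrained at step 1)
    C ↦ A  (constrained at step 1)

A->BC, B->CB, C->A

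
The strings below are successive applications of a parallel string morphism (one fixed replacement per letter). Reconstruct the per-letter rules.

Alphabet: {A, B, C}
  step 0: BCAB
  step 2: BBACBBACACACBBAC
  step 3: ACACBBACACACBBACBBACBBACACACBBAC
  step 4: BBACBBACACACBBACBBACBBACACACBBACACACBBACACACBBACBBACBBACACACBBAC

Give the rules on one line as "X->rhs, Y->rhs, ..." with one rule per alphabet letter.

A->BB, B->AC, C->AC

  step 3 ⇒ step 4: ACACBBACACACBBACBBACBBACACACBBAC ⇒ BB·AC·BB·AC·AC·AC·BB·AC·BB·AC·BB·AC·AC·AC·BB·AC·AC·AC·BB·AC·AC·AC·BB·AC·BB·AC·BB·AC·AC·AC·BB·AC
    A ↦ BB
    B ↦ AC
    C ↦ AC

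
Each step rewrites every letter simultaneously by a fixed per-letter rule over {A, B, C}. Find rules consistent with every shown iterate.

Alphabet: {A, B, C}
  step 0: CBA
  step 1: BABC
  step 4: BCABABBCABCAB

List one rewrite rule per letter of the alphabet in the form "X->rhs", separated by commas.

  step 0 ⇒ step 1: CBA ⇒ B·AB·C
    A ↦ C
    B ↦ AB
    C ↦ B

A->C, B->AB, C->B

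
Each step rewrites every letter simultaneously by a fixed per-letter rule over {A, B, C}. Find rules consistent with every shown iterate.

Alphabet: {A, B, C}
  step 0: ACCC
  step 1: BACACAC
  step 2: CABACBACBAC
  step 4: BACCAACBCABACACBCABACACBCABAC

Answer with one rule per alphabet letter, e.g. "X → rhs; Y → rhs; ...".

A->B, B->CA, C->AC

  step 1 ⇒ step 2: BACACAC ⇒ CA·B·AC·B·AC·B·AC
    A ↦ B
    B ↦ CA
    C ↦ AC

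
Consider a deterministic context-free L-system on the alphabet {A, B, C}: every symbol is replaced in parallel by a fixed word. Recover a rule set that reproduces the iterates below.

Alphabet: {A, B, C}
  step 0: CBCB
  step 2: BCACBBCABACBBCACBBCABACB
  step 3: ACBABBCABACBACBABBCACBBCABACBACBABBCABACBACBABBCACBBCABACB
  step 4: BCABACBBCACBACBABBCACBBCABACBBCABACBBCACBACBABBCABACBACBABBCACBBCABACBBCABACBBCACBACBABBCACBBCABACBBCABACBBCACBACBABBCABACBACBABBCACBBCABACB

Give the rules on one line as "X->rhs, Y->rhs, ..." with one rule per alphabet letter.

  step 3 ⇒ step 4: ACBABBCABACBACBABBCACBBCABACBACBABBCABACBACBABBCACBBCABACB ⇒ BC·AB·ACB·BC·ACB·ACB·AB·BC·ACB·BC·AB·ACB·BC·AB·ACB·BC·ACB·ACB·AB·BC·AB·ACB·ACB·AB·BC·ACB·BC·AB·ACB·BC·AB·ACB·BC·ACB·ACB·AB·BC·ACB·BC·AB·ACB·BC·AB·ACB·BC·ACB·ACB·AB·BC·AB·ACB·ACB·AB·BC·ACB·BC·AB·ACB
    A ↦ BC
    B ↦ ACB
    C ↦ AB

A->BC, B->ACB, C->AB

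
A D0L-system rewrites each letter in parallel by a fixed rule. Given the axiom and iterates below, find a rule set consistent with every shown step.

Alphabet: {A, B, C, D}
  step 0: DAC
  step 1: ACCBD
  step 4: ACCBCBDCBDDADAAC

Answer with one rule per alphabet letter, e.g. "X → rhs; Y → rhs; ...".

  step 0 ⇒ step 1: DAC ⇒ AC·CB·D
    A ↦ CB
    C ↦ D
    D ↦ AC
    B ↦ A  (constrained at step 1)

A->CB, B->A, C->D, D->AC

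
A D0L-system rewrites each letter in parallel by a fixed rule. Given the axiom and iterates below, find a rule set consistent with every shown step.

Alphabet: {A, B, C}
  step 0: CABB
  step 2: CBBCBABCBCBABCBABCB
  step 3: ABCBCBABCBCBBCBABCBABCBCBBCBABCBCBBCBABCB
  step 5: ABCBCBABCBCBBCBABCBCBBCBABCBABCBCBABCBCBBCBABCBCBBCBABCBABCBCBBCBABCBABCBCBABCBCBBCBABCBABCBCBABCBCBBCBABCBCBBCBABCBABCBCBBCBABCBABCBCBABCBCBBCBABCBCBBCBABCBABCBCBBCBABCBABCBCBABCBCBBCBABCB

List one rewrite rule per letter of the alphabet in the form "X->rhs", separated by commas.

A->CBB, B->CB, C->AB

  step 2 ⇒ step 3: CBBCBABCBCBABCBABCB ⇒ AB·CB·CB·AB·CB·CBB·CB·AB·CB·AB·CB·CBB·CB·AB·CB·CBB·CB·AB·CB
    A ↦ CBB
    B ↦ CB
    C ↦ AB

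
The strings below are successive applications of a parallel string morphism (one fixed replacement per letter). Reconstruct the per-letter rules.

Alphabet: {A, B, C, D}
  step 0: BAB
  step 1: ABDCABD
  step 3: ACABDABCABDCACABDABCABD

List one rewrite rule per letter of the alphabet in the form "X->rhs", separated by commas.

A->C, B->ABD, C->A, D->AB

  step 0 ⇒ step 1: BAB ⇒ ABD·C·ABD
    A ↦ C
    B ↦ ABD
    C ↦ A  (constrained at step 1)
    D ↦ AB  (constrained at step 1)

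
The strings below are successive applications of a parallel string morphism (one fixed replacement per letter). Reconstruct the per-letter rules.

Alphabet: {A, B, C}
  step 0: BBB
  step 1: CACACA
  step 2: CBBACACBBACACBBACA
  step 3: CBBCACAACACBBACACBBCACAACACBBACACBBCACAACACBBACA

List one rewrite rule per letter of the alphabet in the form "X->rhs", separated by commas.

  step 2 ⇒ step 3: CBBACACBBACACBBACA ⇒ CBB·CA·CA·ACA·CBB·ACA·CBB·CA·CA·ACA·CBB·ACA·CBB·CA·CA·ACA·CBB·ACA
    A ↦ ACA
    B ↦ CA
    C ↦ CBB

A->ACA, B->CA, C->CBB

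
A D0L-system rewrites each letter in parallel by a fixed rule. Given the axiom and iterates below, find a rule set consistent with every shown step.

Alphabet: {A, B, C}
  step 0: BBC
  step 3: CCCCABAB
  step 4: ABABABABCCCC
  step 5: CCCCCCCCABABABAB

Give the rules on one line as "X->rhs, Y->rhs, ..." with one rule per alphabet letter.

  step 4 ⇒ step 5: ABABABABCCCC ⇒ C·C·C·C·C·C·C·C·AB·AB·AB·AB
    A ↦ C
    B ↦ C
    C ↦ AB

A->C, B->C, C->AB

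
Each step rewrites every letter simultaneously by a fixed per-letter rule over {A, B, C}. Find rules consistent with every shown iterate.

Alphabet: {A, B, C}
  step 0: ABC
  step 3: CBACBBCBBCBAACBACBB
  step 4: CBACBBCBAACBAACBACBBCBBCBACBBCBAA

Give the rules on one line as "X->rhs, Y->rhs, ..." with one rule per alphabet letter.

  step 3 ⇒ step 4: CBACBBCBBCBAACBACBB ⇒ CB·A·CBB·CB·A·A·CB·A·A·CB·A·CBB·CBB·CB·A·CBB·CB·A·A
    A ↦ CBB
    B ↦ A
    C ↦ CB

A->CBB, B->A, C->CB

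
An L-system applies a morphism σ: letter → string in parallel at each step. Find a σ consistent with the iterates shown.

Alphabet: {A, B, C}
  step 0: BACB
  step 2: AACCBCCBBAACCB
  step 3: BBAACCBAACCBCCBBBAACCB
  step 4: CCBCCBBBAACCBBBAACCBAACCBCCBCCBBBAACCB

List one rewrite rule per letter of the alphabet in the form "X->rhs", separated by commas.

  step 3 ⇒ step 4: BBAACCBAACCBCCBBBAACCB ⇒ CCB·CCB·B·B·A·A·CCB·B·B·A·A·CCB·A·A·CCB·CCB·CCB·B·B·A·A·CCB
    A ↦ B
    B ↦ CCB
    C ↦ A

A->B, B->CCB, C->A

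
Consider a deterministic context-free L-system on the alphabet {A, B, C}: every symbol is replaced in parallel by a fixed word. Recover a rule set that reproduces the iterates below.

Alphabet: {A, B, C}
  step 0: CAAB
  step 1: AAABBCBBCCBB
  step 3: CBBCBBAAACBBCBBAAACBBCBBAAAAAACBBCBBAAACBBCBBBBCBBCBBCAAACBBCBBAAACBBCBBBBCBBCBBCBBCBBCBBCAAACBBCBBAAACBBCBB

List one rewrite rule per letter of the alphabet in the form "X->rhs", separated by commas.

  step 0 ⇒ step 1: CAAB ⇒ AAA·BBC·BBC·CBB
    A ↦ BBC
    B ↦ CBB
    C ↦ AAA

A->BBC, B->CBB, C->AAA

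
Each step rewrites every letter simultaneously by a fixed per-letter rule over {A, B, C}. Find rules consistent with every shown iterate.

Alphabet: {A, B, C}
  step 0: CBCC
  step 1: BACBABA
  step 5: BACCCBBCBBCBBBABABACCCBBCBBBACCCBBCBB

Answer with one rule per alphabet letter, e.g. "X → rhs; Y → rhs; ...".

  step 0 ⇒ step 1: CBCC ⇒ BA·C·BA·BA
    B ↦ C
    C ↦ BA
    A ↦ BB  (constrained at step 1)

A->BB, B->C, C->BA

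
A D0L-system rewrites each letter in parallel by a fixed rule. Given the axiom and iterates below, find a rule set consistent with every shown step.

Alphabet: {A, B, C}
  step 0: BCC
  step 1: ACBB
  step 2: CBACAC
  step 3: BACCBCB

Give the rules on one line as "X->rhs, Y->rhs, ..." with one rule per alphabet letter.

A->C, B->AC, C->B

  step 2 ⇒ step 3: CBACAC ⇒ B·AC·C·B·C·B
    A ↦ C
    B ↦ AC
    C ↦ B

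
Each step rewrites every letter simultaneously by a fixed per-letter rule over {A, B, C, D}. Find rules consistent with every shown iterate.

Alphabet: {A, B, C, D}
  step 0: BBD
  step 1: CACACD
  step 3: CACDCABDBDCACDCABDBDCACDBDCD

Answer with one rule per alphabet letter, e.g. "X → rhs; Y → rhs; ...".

  step 0 ⇒ step 1: BBD ⇒ CA·CA·CD
    B ↦ CA
    D ↦ CD
    A ↦ BCC  (constrained at step 1)
    C ↦ BD  (constrained at step 1)

A->BCC, B->CA, C->BD, D->CD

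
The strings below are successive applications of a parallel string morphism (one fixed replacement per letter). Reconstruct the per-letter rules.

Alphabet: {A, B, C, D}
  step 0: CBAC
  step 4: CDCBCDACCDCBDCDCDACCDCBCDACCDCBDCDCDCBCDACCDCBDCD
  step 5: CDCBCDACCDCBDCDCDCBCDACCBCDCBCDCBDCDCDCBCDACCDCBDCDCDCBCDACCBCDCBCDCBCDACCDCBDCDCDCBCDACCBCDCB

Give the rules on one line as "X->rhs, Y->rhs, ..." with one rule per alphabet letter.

A->D, B->AC, C->CD, D->CB

  step 4 ⇒ step 5: CDCBCDACCDCBDCDCDACCDCBCDACCDCBDCDCDCBCDACCDCBDCD ⇒ CD·CB·CD·AC·CD·CB·D·CD·CD·CB·CD·AC·CB·CD·CB·CD·CB·D·CD·CD·CB·CD·AC·CD·CB·D·CD·CD·CB·CD·AC·CB·CD·CB·CD·CB·CD·AC·CD·CB·D·CD·CD·CB·CD·AC·CB·CD·CB
    A ↦ D
    B ↦ AC
    C ↦ CD
    D ↦ CB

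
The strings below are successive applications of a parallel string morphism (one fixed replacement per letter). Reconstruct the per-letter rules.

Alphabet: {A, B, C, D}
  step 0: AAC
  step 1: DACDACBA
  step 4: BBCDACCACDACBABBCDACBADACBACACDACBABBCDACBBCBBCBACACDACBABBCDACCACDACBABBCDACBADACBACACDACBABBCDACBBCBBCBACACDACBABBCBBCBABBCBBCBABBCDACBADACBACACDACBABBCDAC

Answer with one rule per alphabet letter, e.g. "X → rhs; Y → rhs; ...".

  step 0 ⇒ step 1: AAC ⇒ DAC·DAC·BA
    A ↦ DAC
    C ↦ BA
    B ↦ BBC  (constrained at step 1)
    D ↦ CAC  (constrained at step 1)

A->DAC, B->BBC, C->BA, D->CAC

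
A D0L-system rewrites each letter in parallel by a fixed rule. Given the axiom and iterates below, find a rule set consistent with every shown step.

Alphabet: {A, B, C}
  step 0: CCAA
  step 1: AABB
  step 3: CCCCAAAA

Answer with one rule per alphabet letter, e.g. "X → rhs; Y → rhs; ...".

A->B, B->CC, C->A

  step 0 ⇒ step 1: CCAA ⇒ A·A·B·B
    A ↦ B
    C ↦ A
    B ↦ CC  (constrained at step 1)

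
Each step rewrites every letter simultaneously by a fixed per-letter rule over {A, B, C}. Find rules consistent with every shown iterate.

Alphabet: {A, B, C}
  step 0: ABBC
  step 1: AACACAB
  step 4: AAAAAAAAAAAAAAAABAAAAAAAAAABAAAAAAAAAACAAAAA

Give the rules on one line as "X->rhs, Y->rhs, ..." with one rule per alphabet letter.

A->AA, B->CA, C->B

  step 0 ⇒ step 1: ABBC ⇒ AA·CA·CA·B
    A ↦ AA
    B ↦ CA
    C ↦ B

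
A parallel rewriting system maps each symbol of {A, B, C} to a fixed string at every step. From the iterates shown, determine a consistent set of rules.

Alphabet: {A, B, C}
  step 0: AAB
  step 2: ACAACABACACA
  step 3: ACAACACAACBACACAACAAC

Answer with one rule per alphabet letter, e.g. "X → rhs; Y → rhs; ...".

A->AC, B->BAC, C->A

  step 2 ⇒ step 3: ACAACABACACA ⇒ AC·A·AC·AC·A·AC·BAC·AC·A·AC·A·AC
    A ↦ AC
    B ↦ BAC
    C ↦ A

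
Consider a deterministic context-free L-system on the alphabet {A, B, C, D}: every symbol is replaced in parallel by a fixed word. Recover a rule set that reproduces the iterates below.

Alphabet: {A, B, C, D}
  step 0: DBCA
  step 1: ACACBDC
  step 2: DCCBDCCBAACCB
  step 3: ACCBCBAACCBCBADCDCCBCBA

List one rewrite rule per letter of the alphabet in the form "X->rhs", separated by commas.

  step 2 ⇒ step 3: DCCBDCCBAACCB ⇒ AC·CB·CB·A·AC·CB·CB·A·DC·DC·CB·CB·A
    A ↦ DC
    B ↦ A
    C ↦ CB
    D ↦ AC

A->DC, B->A, C->CB, D->AC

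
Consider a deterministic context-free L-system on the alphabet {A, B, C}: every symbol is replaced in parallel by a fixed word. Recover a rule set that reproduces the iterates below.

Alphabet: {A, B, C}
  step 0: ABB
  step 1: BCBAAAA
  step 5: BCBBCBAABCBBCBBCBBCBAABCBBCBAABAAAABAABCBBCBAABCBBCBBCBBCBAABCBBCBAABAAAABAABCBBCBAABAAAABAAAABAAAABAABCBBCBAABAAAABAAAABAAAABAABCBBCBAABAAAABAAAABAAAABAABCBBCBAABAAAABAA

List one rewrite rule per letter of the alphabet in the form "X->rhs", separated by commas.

  step 0 ⇒ step 1: ABB ⇒ BCB·AA·AA
    A ↦ BCB
    B ↦ AA
    C ↦ B  (constrained at step 1)

A->BCB, B->AA, C->B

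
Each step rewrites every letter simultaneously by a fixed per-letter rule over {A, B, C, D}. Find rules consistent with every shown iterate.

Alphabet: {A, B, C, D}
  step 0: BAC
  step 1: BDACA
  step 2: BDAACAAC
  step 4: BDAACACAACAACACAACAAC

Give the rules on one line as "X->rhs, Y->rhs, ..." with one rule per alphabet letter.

A->AC, B->BD, C->A, D->A

  step 1 ⇒ step 2: BDACA ⇒ BD·A·AC·A·AC
    A ↦ AC
    B ↦ BD
    C ↦ A
    D ↦ A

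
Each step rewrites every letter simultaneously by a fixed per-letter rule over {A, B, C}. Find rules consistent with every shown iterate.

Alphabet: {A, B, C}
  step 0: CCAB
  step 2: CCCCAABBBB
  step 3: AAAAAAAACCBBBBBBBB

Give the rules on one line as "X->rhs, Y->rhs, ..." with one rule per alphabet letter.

A->C, B->BB, C->AA

  step 2 ⇒ step 3: CCCCAABBBB ⇒ AA·AA·AA·AA·C·C·BB·BB·BB·BB
    A ↦ C
    B ↦ BB
    C ↦ AA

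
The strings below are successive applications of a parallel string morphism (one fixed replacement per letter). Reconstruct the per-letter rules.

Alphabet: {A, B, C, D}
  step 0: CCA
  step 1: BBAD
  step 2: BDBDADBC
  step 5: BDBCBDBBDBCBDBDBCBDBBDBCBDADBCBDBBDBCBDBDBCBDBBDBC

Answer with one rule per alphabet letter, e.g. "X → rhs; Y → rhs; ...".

A->AD, B->BD, C->B, D->BC

  step 1 ⇒ step 2: BBAD ⇒ BD·BD·AD·BC
    A ↦ AD
    B ↦ BD
    D ↦ BC
  step 0 ⇒ step 1: CCA ⇒ B·B·AD
    C ↦ B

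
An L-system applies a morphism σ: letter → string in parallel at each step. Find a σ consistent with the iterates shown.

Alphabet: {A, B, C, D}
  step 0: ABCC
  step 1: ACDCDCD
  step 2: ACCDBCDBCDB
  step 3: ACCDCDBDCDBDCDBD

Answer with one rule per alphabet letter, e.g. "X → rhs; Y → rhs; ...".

A->AC, B->D, C->CD, D->B

  step 2 ⇒ step 3: ACCDBCDBCDB ⇒ AC·CD·CD·B·D·CD·B·D·CD·B·D
    A ↦ AC
    B ↦ D
    C ↦ CD
    D ↦ B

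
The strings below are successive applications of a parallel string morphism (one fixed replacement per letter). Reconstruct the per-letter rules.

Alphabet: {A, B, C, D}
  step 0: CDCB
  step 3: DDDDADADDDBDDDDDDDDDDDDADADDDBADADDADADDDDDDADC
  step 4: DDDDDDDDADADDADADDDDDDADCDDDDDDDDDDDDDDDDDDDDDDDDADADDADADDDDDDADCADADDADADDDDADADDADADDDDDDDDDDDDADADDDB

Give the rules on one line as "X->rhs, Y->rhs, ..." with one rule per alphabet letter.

A->ADA, B->ADC, C->DB, D->DD

  step 3 ⇒ step 4: DDDDADADDDBDDDDDDDDDDDDADADDDBADADDADADDDDDDADC ⇒ DD·DD·DD·DD·ADA·DD·ADA·DD·DD·DD·ADC·DD·DD·DD·DD·DD·DD·DD·DD·DD·DD·DD·DD·ADA·DD·ADA·DD·DD·DD·ADC·ADA·DD·ADA·DD·DD·ADA·DD·ADA·DD·DD·DD·DD·DD·DD·ADA·DD·DB
    A ↦ ADA
    B ↦ ADC
    C ↦ DB
    D ↦ DD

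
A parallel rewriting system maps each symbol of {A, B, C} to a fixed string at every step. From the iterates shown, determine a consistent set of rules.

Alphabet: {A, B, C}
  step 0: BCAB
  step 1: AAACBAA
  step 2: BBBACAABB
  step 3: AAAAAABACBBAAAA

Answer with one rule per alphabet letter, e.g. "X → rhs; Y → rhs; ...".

  step 2 ⇒ step 3: BBBACAABB ⇒ AA·AA·AA·B·AC·B·B·AA·AA
    A ↦ B
    B ↦ AA
    C ↦ AC

A->B, B->AA, C->AC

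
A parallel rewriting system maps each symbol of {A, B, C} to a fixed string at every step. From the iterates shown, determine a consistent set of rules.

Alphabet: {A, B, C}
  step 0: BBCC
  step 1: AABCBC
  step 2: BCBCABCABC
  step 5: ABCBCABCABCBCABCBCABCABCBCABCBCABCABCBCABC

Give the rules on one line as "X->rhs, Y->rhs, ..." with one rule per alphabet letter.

  step 1 ⇒ step 2: AABCBC ⇒ BC·BC·A·BC·A·BC
    A ↦ BC
    B ↦ A
    C ↦ BC

A->BC, B->A, C->BC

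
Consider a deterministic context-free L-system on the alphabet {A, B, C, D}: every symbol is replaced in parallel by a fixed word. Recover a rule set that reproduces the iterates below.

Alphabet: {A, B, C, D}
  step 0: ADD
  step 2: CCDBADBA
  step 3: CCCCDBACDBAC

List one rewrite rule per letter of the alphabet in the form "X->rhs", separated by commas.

  step 2 ⇒ step 3: CCDBADBA ⇒ CC·CC·DB·A·C·DB·A·C
    A ↦ C
    B ↦ A
    C ↦ CC
    D ↦ DB

A->C, B->A, C->CC, D->DB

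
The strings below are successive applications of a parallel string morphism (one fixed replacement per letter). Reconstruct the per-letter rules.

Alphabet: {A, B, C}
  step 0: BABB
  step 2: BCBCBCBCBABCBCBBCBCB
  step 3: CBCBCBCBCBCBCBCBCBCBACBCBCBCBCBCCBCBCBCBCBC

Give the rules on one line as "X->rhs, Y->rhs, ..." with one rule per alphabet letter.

  step 2 ⇒ step 3: BCBCBCBCBABCBCBBCBCB ⇒ CBC·B·CBC·B·CBC·B·CBC·B·CBC·BA·CBC·B·CBC·B·CBC·CBC·B·CBC·B·CBC
    A ↦ BA
    B ↦ CBC
    C ↦ B

A->BA, B->CBC, C->B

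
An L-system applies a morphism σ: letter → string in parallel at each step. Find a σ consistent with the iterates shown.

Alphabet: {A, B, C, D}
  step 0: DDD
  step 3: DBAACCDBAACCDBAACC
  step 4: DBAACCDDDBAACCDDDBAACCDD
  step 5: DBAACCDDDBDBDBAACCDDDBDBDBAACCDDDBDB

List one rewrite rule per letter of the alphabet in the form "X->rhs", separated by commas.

A->C, B->AA, C->D, D->DB

  step 4 ⇒ step 5: DBAACCDDDBAACCDDDBAACCDD ⇒ DB·AA·C·C·D·D·DB·DB·DB·AA·C·C·D·D·DB·DB·DB·AA·C·C·D·D·DB·DB
    A ↦ C
    B ↦ AA
    C ↦ D
    D ↦ DB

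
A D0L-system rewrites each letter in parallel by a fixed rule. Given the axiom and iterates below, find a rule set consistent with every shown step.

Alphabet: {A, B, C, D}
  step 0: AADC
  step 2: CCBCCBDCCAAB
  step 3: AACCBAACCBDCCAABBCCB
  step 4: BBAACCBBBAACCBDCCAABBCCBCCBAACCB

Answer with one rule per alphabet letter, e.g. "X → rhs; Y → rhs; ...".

  step 3 ⇒ step 4: AACCBAACCBDCCAABBCCB ⇒ B·B·A·A·CCB·B·B·A·A·CCB·DCC·A·A·B·B·CCB·CCB·A·A·CCB
    A ↦ B
    B ↦ CCB
    C ↦ A
    D ↦ DCC

A->B, B->CCB, C->A, D->DCC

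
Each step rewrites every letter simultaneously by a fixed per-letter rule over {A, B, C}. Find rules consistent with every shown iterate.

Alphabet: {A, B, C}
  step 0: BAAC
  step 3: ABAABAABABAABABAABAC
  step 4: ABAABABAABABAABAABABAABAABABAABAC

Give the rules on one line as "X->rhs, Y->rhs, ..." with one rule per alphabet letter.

A->AB, B->A, C->AC

  step 3 ⇒ step 4: ABAABAABABAABABAABAC ⇒ AB·A·AB·AB·A·AB·AB·A·AB·A·AB·AB·A·AB·A·AB·AB·A·AB·AC
    A ↦ AB
    B ↦ A
    C ↦ AC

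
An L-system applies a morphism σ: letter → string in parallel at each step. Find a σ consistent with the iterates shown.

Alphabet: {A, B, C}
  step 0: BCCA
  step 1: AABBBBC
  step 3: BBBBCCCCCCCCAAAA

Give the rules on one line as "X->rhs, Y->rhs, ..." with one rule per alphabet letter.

A->C, B->AA, C->BB

  step 0 ⇒ step 1: BCCA ⇒ AA·BB·BB·C
    A ↦ C
    B ↦ AA
    C ↦ BB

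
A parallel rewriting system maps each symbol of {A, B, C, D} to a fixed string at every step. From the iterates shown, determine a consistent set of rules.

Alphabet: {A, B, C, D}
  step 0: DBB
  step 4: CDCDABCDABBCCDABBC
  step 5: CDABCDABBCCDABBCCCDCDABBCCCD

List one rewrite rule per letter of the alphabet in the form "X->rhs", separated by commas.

A->B, B->C, C->CD, D->AB

  step 4 ⇒ step 5: CDCDABCDABBCCDABBC ⇒ CD·AB·CD·AB·B·C·CD·AB·B·C·C·CD·CD·AB·B·C·C·CD
    A ↦ B
    B ↦ C
    C ↦ CD
    D ↦ AB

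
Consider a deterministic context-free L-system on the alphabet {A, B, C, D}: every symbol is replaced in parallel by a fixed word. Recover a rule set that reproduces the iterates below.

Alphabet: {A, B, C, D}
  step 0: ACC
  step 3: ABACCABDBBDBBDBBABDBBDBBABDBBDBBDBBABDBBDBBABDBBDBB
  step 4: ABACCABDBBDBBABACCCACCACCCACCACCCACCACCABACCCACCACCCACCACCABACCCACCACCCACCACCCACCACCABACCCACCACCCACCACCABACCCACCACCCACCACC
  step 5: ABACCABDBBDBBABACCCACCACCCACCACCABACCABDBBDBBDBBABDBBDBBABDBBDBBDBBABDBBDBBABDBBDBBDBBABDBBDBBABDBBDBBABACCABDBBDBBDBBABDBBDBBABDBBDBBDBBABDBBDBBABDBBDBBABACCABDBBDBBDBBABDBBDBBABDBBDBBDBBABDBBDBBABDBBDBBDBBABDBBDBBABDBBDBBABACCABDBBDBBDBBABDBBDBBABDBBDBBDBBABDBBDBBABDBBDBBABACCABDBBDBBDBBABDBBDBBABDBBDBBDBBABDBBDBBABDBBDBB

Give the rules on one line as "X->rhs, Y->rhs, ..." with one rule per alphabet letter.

  step 4 ⇒ step 5: ABACCABDBBDBBABACCCACCACCCACCACCCACCACCABACCCACCACCCACCACCABACCCACCACCCACCACCCACCACCABACCCACCACCCACCACCABACCCACCACCCACCACC ⇒ AB·ACC·AB·DBB·DBB·AB·ACC·C·ACC·ACC·C·ACC·ACC·AB·ACC·AB·DBB·DBB·DBB·AB·DBB·DBB·AB·DBB·DBB·DBB·AB·DBB·DBB·AB·DBB·DBB·DBB·AB·DBB·DBB·AB·DBB·DBB·AB·ACC·AB·DBB·DBB·DBB·AB·DBB·DBB·AB·DBB·DBB·DBB·AB·DBB·DBB·AB·DBB·DBB·AB·ACC·AB·DBB·DBB·DBB·AB·DBB·DBB·AB·DBB·DBB·DBB·AB·DBB·DBB·AB·DBB·DBB·DBB·AB·DBB·DBB·AB·DBB·DBB·AB·ACC·AB·DBB·DBB·DBB·AB·DBB·DBB·AB·DBB·DBB·DBB·AB·DBB·DBB·AB·DBB·DBB·AB·ACC·AB·DBB·DBB·DBB·AB·DBB·DBB·AB·DBB·DBB·DBB·AB·DBB·DBB·AB·DBB·DBB
    A ↦ AB
    B ↦ ACC
    C ↦ DBB
    D ↦ C

A->AB, B->ACC, C->DBB, D->C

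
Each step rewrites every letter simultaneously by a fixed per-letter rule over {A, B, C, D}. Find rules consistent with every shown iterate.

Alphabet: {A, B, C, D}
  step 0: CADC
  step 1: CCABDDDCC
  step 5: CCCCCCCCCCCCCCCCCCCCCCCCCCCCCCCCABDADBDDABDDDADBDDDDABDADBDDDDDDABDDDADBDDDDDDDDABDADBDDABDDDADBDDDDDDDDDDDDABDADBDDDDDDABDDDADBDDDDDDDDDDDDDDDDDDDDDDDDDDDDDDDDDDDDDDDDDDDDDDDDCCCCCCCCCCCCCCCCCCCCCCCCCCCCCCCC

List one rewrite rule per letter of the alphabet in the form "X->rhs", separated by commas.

  step 0 ⇒ step 1: CADC ⇒ CC·ABD·DD·CC
    A ↦ ABD
    C ↦ CC
    D ↦ DD
    B ↦ ADB  (constrained at step 1)

A->ABD, B->ADB, C->CC, D->DD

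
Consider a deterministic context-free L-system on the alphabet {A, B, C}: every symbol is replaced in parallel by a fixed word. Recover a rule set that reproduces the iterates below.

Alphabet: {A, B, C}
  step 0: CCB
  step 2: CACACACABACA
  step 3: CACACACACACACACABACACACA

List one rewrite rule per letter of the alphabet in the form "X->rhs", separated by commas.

A->CA, B->BA, C->CA

  step 2 ⇒ step 3: CACACACABACA ⇒ CA·CA·CA·CA·CA·CA·CA·CA·BA·CA·CA·CA
    A ↦ CA
    B ↦ BA
    C ↦ CA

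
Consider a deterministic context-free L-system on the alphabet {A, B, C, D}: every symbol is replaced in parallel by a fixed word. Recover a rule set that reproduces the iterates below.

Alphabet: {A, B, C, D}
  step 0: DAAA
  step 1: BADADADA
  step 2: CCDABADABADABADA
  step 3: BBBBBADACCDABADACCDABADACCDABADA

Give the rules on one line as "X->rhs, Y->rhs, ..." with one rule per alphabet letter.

A->DA, B->CC, C->BB, D->BA

  step 2 ⇒ step 3: CCDABADABADABADA ⇒ BB·BB·BA·DA·CC·DA·BA·DA·CC·DA·BA·DA·CC·DA·BA·DA
    A ↦ DA
    B ↦ CC
    C ↦ BB
    D ↦ BA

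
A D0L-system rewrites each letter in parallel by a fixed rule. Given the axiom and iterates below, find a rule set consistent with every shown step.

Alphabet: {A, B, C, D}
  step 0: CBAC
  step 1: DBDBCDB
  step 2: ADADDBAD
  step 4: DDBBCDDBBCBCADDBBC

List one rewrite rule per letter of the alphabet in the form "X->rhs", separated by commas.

  step 1 ⇒ step 2: DBDBCDB ⇒ A·D·A·D·DB·A·D
    B ↦ D
    C ↦ DB
    D ↦ A
  step 0 ⇒ step 1: CBAC ⇒ DB·D·BC·DB
    A ↦ BC

A->BC, B->D, C->DB, D->A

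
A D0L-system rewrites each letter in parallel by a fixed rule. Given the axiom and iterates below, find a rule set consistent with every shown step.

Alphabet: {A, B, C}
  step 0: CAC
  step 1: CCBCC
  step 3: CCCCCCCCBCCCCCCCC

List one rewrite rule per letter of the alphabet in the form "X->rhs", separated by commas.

A->B, B->A, C->CC

  step 0 ⇒ step 1: CAC ⇒ CC·B·CC
    A ↦ B
    C ↦ CC
    B ↦ A  (constrained at step 1)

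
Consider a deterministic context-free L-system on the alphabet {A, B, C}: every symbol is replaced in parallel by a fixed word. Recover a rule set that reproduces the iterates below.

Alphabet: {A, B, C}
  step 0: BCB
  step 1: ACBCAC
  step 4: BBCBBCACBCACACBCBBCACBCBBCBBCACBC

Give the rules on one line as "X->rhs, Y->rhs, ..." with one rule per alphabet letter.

  step 0 ⇒ step 1: BCB ⇒ AC·BC·AC
    B ↦ AC
    C ↦ BC
    A ↦ B  (constrained at step 1)

A->B, B->AC, C->BC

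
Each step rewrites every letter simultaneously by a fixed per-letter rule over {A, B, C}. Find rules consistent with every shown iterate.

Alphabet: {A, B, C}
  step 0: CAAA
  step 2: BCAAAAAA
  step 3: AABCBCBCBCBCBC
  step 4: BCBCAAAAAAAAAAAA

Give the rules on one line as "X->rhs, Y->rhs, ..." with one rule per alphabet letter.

  step 3 ⇒ step 4: AABCBCBCBCBCBC ⇒ BC·BC·A·A·A·A·A·A·A·A·A·A·A·A
    A ↦ BC
    B ↦ A
    C ↦ A

A->BC, B->A, C->A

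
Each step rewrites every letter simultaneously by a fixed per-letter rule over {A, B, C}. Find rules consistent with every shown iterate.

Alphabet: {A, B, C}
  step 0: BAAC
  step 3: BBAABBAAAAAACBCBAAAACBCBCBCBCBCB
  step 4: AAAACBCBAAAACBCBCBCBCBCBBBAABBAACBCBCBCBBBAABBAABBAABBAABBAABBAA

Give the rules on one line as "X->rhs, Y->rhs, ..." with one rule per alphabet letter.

  step 3 ⇒ step 4: BBAABBAAAAAACBCBAAAACBCBCBCBCBCB ⇒ AA·AA·CB·CB·AA·AA·CB·CB·CB·CB·CB·CB·BB·AA·BB·AA·CB·CB·CB·CB·BB·AA·BB·AA·BB·AA·BB·AA·BB·AA·BB·AA
    A ↦ CB
    B ↦ AA
    C ↦ BB

A->CB, B->AA, C->BB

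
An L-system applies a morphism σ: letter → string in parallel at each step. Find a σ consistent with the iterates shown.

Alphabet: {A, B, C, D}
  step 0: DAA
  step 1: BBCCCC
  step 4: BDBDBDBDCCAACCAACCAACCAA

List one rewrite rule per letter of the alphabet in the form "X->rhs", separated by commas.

  step 0 ⇒ step 1: DAA ⇒ BB·CC·CC
    A ↦ CC
    D ↦ BB
    B ↦ A  (constrained at step 1)
    C ↦ BD  (constrained at step 1)

A->CC, B->A, C->BD, D->BB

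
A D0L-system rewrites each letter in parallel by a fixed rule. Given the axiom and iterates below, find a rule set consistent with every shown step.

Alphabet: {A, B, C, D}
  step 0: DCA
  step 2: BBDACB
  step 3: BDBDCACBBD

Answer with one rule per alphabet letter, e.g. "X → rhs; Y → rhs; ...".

  step 2 ⇒ step 3: BBDACB ⇒ BD·BD·C·AC·B·BD
    A ↦ AC
    B ↦ BD
    C ↦ B
    D ↦ C

A->AC, B->BD, C->B, D->C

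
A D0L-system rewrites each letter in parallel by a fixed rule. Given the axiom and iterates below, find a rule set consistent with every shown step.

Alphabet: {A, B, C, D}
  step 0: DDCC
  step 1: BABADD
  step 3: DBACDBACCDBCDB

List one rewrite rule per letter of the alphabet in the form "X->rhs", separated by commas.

A->DB, B->C, C->D, D->BA

  step 0 ⇒ step 1: DDCC ⇒ BA·BA·D·D
    C ↦ D
    D ↦ BA
    A ↦ DB  (constrained at step 1)
    B ↦ C  (constrained at step 1)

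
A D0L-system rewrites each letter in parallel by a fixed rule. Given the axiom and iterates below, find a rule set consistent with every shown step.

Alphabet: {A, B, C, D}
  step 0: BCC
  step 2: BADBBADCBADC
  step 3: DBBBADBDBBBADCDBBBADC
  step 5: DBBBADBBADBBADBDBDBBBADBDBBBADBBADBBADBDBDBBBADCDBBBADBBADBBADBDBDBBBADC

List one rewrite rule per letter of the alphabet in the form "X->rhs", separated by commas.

  step 2 ⇒ step 3: BADBBADCBADC ⇒ DB·B·BA·DB·DB·B·BA·DC·DB·B·BA·DC
    A ↦ B
    B ↦ DB
    C ↦ DC
    D ↦ BA

A->B, B->DB, C->DC, D->BA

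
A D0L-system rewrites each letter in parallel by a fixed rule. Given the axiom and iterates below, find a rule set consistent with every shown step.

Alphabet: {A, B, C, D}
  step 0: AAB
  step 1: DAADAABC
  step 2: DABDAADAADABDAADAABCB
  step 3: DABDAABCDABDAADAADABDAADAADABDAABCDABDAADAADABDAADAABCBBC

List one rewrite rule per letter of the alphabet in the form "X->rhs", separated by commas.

  step 2 ⇒ step 3: DABDAADAADABDAADAABCB ⇒ DAB·DAA·BC·DAB·DAA·DAA·DAB·DAA·DAA·DAB·DAA·BC·DAB·DAA·DAA·DAB·DAA·DAA·BC·B·BC
    A ↦ DAA
    B ↦ BC
    C ↦ B
    D ↦ DAB

A->DAA, B->BC, C->B, D->DAB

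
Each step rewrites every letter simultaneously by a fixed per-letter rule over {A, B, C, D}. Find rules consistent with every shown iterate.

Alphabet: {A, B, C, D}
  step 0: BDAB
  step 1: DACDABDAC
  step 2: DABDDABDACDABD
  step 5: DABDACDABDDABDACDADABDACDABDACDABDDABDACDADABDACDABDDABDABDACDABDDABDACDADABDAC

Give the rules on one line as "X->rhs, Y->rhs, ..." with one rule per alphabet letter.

  step 1 ⇒ step 2: DACDABDAC ⇒ DA·B·D·DA·B·DAC·DA·B·D
    A ↦ B
    B ↦ DAC
    C ↦ D
    D ↦ DA

A->B, B->DAC, C->D, D->DA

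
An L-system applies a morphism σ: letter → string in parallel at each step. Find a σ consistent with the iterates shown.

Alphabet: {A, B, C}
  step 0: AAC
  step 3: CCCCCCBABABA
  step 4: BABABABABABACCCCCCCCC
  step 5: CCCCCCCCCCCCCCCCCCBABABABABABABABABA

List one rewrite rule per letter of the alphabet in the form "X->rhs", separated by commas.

  step 4 ⇒ step 5: BABABABABABACCCCCCCCC ⇒ CC·C·CC·C·CC·C·CC·C·CC·C·CC·C·BA·BA·BA·BA·BA·BA·BA·BA·BA
    A ↦ C
    B ↦ CC
    C ↦ BA

A->C, B->CC, C->BA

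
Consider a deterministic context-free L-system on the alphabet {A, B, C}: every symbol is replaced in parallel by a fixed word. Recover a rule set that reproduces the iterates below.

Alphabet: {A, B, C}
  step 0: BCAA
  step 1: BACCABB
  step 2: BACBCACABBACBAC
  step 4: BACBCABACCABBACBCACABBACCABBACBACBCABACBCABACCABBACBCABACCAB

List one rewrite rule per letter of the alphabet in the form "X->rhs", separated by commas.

A->B, B->BAC, C->CA

  step 1 ⇒ step 2: BACCABB ⇒ BAC·B·CA·CA·B·BAC·BAC
    A ↦ B
    B ↦ BAC
    C ↦ CA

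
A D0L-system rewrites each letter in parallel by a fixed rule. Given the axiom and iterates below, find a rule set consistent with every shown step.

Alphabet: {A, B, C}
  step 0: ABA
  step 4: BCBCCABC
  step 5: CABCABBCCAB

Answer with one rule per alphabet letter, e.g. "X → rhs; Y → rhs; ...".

A->C, B->CA, C->B

  step 4 ⇒ step 5: BCBCCABC ⇒ CA·B·CA·B·B·C·CA·B
    A ↦ C
    B ↦ CA
    C ↦ B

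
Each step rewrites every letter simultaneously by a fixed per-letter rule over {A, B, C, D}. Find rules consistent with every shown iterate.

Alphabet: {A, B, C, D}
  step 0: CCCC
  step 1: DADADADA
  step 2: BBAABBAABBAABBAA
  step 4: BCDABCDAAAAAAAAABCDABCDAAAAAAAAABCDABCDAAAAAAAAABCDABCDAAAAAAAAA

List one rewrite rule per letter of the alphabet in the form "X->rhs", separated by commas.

  step 1 ⇒ step 2: DADADADA ⇒ BB·AA·BB·AA·BB·AA·BB·AA
    A ↦ AA
    D ↦ BB
    B ↦ BC  (constrained at step 2)
  step 0 ⇒ step 1: CCCC ⇒ DA·DA·DA·DA
    C ↦ DA

A->AA, B->BC, C->DA, D->BB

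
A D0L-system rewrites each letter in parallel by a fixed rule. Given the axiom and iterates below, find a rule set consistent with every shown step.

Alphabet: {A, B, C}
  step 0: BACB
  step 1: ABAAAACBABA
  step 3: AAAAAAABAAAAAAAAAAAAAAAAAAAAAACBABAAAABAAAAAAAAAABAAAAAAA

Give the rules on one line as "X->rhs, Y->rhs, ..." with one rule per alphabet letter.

A->AA, B->ABA, C->ACB

  step 0 ⇒ step 1: BACB ⇒ ABA·AA·ACB·ABA
    A ↦ AA
    B ↦ ABA
    C ↦ ACB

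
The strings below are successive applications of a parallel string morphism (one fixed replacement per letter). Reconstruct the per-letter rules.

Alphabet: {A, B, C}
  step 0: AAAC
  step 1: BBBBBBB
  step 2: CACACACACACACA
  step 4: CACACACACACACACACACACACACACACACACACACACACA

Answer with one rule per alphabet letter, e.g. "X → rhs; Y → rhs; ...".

A->BB, B->CA, C->B

  step 1 ⇒ step 2: BBBBBBB ⇒ CA·CA·CA·CA·CA·CA·CA
    B ↦ CA
  step 0 ⇒ step 1: AAAC ⇒ BB·BB·BB·B
    A ↦ BB
  step 0 ⇒ step 1: AAAC ⇒ BB·BB·BB·B
    C ↦ B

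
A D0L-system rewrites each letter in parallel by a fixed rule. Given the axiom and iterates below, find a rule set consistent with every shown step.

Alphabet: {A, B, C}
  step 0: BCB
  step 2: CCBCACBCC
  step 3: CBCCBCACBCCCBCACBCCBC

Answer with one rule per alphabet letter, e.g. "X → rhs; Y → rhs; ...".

A->C, B->A, C->CBC

  step 2 ⇒ step 3: CCBCACBCC ⇒ CBC·CBC·A·CBC·C·CBC·A·CBC·CBC
    A ↦ C
    B ↦ A
    C ↦ CBC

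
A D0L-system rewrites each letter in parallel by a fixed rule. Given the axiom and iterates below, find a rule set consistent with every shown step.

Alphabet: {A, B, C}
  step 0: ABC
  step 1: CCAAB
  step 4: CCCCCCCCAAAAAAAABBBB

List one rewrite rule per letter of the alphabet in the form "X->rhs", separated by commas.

A->CC, B->AA, C->B

  step 0 ⇒ step 1: ABC ⇒ CC·AA·B
    A ↦ CC
    B ↦ AA
    C ↦ B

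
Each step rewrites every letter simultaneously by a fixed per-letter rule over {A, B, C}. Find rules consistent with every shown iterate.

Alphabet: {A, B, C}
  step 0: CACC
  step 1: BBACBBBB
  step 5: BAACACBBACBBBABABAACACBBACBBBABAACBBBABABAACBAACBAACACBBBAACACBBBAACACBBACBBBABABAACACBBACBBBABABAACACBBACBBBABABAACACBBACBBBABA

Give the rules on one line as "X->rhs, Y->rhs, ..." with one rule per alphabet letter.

  step 0 ⇒ step 1: CACC ⇒ BB·AC·BB·BB
    A ↦ AC
    C ↦ BB
    B ↦ BA  (constrained at step 1)

A->AC, B->BA, C->BB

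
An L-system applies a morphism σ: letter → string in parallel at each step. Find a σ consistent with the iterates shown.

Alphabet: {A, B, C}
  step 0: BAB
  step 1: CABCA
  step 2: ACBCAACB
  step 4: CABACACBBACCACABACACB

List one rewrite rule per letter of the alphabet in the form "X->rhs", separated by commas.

  step 1 ⇒ step 2: CABCA ⇒ AC·B·CA·AC·B
    A ↦ B
    B ↦ CA
    C ↦ AC

A->B, B->CA, C->AC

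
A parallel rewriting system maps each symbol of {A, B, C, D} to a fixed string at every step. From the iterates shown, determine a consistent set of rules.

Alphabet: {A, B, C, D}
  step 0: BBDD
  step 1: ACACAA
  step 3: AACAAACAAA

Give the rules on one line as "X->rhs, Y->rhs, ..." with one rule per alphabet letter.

A->D, B->AC, C->BD, D->A

  step 0 ⇒ step 1: BBDD ⇒ AC·AC·A·A
    B ↦ AC
    D ↦ A
    A ↦ D  (constrained at step 1)
    C ↦ BD  (constrained at step 1)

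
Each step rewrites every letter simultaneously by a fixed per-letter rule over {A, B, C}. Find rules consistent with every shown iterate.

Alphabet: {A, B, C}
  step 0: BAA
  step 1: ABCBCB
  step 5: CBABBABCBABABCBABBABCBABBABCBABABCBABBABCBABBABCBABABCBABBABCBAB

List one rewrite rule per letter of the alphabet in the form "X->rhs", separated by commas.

  step 0 ⇒ step 1: BAA ⇒ AB·CB·CB
    A ↦ CB
    B ↦ AB
    C ↦ B  (constrained at step 1)

A->CB, B->AB, C->B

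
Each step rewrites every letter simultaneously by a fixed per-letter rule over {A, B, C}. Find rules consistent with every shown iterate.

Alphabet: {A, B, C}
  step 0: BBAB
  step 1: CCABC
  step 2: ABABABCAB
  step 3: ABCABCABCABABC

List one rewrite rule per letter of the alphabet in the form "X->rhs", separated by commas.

  step 2 ⇒ step 3: ABABABCAB ⇒ AB·C·AB·C·AB·C·AB·AB·C
    A ↦ AB
    B ↦ C
    C ↦ AB

A->AB, B->C, C->AB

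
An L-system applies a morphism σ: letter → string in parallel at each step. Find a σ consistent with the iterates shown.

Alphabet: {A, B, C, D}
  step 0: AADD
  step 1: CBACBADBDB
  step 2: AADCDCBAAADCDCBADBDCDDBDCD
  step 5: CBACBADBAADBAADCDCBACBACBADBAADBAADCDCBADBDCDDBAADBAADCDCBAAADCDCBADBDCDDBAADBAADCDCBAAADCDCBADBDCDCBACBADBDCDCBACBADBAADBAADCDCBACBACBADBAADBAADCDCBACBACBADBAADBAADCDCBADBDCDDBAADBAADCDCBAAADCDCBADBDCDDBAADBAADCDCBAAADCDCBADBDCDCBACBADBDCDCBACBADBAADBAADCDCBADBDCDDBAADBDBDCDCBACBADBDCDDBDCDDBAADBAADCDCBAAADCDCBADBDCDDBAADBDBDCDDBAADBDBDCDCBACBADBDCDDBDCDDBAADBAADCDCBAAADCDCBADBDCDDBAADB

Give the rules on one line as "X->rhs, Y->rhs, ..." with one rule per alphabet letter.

A->CBA, B->DCD, C->AA, D->DB

  step 1 ⇒ step 2: CBACBADBDB ⇒ AA·DCD·CBA·AA·DCD·CBA·DB·DCD·DB·DCD
    A ↦ CBA
    B ↦ DCD
    C ↦ AA
    D ↦ DB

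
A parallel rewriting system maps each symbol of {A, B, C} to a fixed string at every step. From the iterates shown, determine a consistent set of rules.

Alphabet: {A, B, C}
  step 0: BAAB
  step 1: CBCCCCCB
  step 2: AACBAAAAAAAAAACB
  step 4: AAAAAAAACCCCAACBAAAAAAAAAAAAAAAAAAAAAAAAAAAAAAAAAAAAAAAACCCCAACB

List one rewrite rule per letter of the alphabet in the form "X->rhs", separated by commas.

A->CC, B->CB, C->AA

  step 1 ⇒ step 2: CBCCCCCB ⇒ AA·CB·AA·AA·AA·AA·AA·CB
    B ↦ CB
    C ↦ AA
  step 0 ⇒ step 1: BAAB ⇒ CB·CC·CC·CB
    A ↦ CC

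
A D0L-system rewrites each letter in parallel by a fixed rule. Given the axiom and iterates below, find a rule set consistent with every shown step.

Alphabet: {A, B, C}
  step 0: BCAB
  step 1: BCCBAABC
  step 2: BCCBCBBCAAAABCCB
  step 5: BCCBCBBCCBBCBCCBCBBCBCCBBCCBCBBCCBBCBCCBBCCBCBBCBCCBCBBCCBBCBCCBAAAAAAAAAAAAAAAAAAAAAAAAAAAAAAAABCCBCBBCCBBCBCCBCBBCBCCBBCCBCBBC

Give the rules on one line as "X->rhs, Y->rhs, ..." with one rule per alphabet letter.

A->AA, B->BC, C->CB

  step 1 ⇒ step 2: BCCBAABC ⇒ BC·CB·CB·BC·AA·AA·BC·CB
    A ↦ AA
    B ↦ BC
    C ↦ CB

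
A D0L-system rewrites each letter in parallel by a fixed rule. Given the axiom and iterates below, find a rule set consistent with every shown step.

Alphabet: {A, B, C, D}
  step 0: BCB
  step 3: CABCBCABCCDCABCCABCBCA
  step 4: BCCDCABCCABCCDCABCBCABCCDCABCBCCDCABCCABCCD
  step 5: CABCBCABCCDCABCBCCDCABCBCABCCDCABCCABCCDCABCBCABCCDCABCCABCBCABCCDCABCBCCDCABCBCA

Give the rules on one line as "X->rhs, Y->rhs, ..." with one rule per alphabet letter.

A->CD, B->CA, C->BC, D->A

  step 4 ⇒ step 5: BCCDCABCCABCCDCABCBCABCCDCABCBCCDCABCCABCCD ⇒ CA·BC·BC·A·BC·CD·CA·BC·BC·CD·CA·BC·BC·A·BC·CD·CA·BC·CA·BC·CD·CA·BC·BC·A·BC·CD·CA·BC·CA·BC·BC·A·BC·CD·CA·BC·BC·CD·CA·BC·BC·A
    A ↦ CD
    B ↦ CA
    C ↦ BC
    D ↦ A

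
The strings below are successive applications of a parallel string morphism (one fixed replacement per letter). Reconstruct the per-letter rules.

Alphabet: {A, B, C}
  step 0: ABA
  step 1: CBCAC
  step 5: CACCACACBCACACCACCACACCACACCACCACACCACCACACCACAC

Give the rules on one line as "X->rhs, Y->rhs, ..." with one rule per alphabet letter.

A->C, B->BCA, C->CA

  step 0 ⇒ step 1: ABA ⇒ C·BCA·C
    A ↦ C
    B ↦ BCA
    C ↦ CA  (constrained at step 1)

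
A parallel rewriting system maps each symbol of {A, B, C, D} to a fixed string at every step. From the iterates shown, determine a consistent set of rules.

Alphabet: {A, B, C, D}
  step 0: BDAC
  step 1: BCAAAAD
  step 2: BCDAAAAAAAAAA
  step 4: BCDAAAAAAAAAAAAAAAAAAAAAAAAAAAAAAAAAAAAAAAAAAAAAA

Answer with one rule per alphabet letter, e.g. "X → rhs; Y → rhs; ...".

A->AA, B->BC, C->D, D->AA

  step 1 ⇒ step 2: BCAAAAD ⇒ BC·D·AA·AA·AA·AA·AA
    A ↦ AA
    B ↦ BC
    C ↦ D
    D ↦ AA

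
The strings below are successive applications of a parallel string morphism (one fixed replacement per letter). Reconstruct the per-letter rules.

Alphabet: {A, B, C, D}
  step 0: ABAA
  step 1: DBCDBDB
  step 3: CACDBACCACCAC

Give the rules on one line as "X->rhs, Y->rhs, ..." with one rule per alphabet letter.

  step 0 ⇒ step 1: ABAA ⇒ DB·C·DB·DB
    A ↦ DB
    B ↦ C
    C ↦ AC  (constrained at step 1)
    D ↦ B  (constrained at step 1)

A->DB, B->C, C->AC, D->B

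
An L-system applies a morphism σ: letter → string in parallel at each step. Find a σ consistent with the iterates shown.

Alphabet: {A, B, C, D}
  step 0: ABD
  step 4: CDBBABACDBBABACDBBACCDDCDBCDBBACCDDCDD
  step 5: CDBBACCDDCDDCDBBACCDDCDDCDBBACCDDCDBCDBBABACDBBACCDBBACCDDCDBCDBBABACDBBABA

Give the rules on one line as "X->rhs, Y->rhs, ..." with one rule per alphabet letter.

  step 4 ⇒ step 5: CDBBABACDBBABACDBBACCDDCDBCDBBACCDDCDD ⇒ CDB·BA·C·C·DD·C·DD·CDB·BA·C·C·DD·C·DD·CDB·BA·C·C·DD·CDB·CDB·BA·BA·CDB·BA·C·CDB·BA·C·C·DD·CDB·CDB·BA·BA·CDB·BA·BA
    A ↦ DD
    B ↦ C
    C ↦ CDB
    D ↦ BA

A->DD, B->C, C->CDB, D->BA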